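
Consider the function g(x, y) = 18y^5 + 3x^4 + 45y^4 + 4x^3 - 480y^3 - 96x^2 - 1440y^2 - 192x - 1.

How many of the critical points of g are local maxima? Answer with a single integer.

g separates as a function of x plus a function of y, so ∇g=0 decouples.
∂g/∂x = 12(x - 4)(x + 1)(x + 4) = 0 at x ∈ {-4, -1, 4}; ∂g/∂y = 90y(y - 4)(y + 2)(y + 4) = 0 at y ∈ {-4, -2, 0, 4}.
The Hessian is diagonal: diag(g_xx, g_yy). Second derivatives: g_xx(-4)=288, g_xx(-1)=-180, g_xx(4)=480; g_yy(-4)=-5760, g_yy(-2)=2160, g_yy(0)=-2880, g_yy(4)=17280.
Local maxima occur where both diagonal entries negative: (-1, -4), (-1, 0). Count: 2.

2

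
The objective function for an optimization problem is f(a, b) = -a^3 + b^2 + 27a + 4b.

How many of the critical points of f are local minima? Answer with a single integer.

f separates as a function of a plus a function of b, so ∇f=0 decouples.
∂f/∂a = -3(a - 3)(a + 3) = 0 at a ∈ {-3, 3}; ∂f/∂b = 2(b + 2) = 0 at b ∈ {-2}.
The Hessian is diagonal: diag(f_aa, f_bb). Second derivatives: f_aa(-3)=18, f_aa(3)=-18; f_bb(-2)=2.
Local minima occur where both diagonal entries positive: (-3, -2). Count: 1.

1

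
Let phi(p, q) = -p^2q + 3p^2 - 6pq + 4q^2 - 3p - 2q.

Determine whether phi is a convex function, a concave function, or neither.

The term -p^2q is cubic, so the Hessian is not constant.
∂²phi/∂p² = -2q + 6, which takes both signs as q varies (negative for sufficiently large q). A diagonal entry of the Hessian changing sign means the Hessian is neither positive- nor negative-semidefinite on all of R^2.

neither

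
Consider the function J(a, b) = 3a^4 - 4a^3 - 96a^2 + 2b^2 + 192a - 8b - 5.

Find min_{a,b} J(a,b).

-1293

J(a,b) separates as P(a) + Q(b) − 5, so its minimum is min P + min Q − 5.
P'(a) = 12(a - 4)(a - 1)(a + 4) vanishes at a ∈ {-4, 1, 4}; Q'(b) = 4b - 8 vanishes at b ∈ {2}.
Local minima of P (where P''>0): P(-4)=-1280, P(4)=-256. Local minima of Q: Q(2)=-8.
So the global minimum of J is P(-4) + Q(2) − 5 = -1280 − 8 − 5 = -1293, attained at (-4, 2).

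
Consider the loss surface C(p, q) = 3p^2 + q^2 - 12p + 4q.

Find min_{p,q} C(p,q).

C(p,q) separates as A(p) + B(q), so its minimum is min A + min B.
A'(p) = 6p - 12 vanishes at p ∈ {2}; B'(q) = 2q + 4 vanishes at q ∈ {-2}.
Local minima of A (where A''>0): A(2)=-12. Local minima of B: B(-2)=-4.
So the global minimum of C is A(2) + B(-2) = -12 − 4 = -16, attained at (2, -2).

-16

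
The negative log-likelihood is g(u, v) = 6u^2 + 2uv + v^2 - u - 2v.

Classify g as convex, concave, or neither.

g is quadratic, so its Hessian is the constant matrix H = [[12, 2], [2, 2]].
det(H) = 20, tr(H) = 14.
det(H) > 0 and tr(H) > 0, so H is positive definite everywhere: convex.

convex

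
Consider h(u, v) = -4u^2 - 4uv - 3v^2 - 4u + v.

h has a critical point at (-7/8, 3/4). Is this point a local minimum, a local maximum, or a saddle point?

The Hessian of h is constant: H = [[-8, -4], [-4, -6]].
det(H) = (-8)·(-6) − (-4)² = 32.
det(H) > 0 and tr(H) = -14 < 0, so H is negative definite and the point is a local maximum.

local maximum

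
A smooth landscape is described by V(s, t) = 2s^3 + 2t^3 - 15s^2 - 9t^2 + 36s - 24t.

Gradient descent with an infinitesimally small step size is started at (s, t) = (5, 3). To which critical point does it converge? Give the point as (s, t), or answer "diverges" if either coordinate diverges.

V is separable, so gradient descent decouples: s follows -∂V/∂s, t follows -∂V/∂t.
∂V/∂s = 6(s - 3)(s - 2); at s=5 this is 36, so s decreases.
∂V/∂t = 6(t - 4)(t + 1); at t=3 this is -24, so t increases.
s converges to its nearest critical value 3 (a local min of the s-part); t converges to 4. The iterate converges to (3, 4).

(3, 4)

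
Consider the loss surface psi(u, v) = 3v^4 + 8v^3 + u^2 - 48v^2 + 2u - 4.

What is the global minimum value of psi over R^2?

-517

psi(u,v) separates as P(u) + Q(v) − 4, so its minimum is min P + min Q − 4.
P'(u) = 2u + 2 vanishes at u ∈ {-1}; Q'(v) = 12v(v - 2)(v + 4) vanishes at v ∈ {-4, 0, 2}.
Local minima of P (where P''>0): P(-1)=-1. Local minima of Q: Q(-4)=-512, Q(2)=-80.
So the global minimum of psi is P(-1) + Q(-4) − 4 = -1 − 512 − 4 = -517, attained at (-1, -4).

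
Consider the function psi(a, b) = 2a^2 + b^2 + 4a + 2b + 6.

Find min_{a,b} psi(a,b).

3

psi(a,b) separates as P(a) + Q(b) + 6, so its minimum is min P + min Q + 6.
P'(a) = 4a + 4 vanishes at a ∈ {-1}; Q'(b) = 2b + 2 vanishes at b ∈ {-1}.
Local minima of P (where P''>0): P(-1)=-2. Local minima of Q: Q(-1)=-1.
So the global minimum of psi is P(-1) + Q(-1) + 6 = -2 − 1 + 6 = 3, attained at (-1, -1).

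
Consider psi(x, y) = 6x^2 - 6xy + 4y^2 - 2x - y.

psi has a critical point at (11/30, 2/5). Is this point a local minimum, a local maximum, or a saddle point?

The Hessian of psi is constant: H = [[12, -6], [-6, 8]].
det(H) = 12·8 − (-6)² = 60.
det(H) > 0 and tr(H) = 20 > 0, so H is positive definite and the point is a local minimum.

local minimum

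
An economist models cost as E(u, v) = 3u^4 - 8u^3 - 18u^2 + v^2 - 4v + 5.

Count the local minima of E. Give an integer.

E separates as a function of u plus a function of v, so ∇E=0 decouples.
∂E/∂u = 12u(u - 3)(u + 1) = 0 at u ∈ {-1, 0, 3}; ∂E/∂v = 2(v - 2) = 0 at v ∈ {2}.
The Hessian is diagonal: diag(E_uu, E_vv). Second derivatives: E_uu(-1)=48, E_uu(0)=-36, E_uu(3)=144; E_vv(2)=2.
Local minima occur where both diagonal entries positive: (-1, 2), (3, 2). Count: 2.

2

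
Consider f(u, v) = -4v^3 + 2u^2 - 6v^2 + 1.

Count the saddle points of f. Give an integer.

f separates as a function of u plus a function of v, so ∇f=0 decouples.
∂f/∂u = 4u = 0 at u ∈ {0}; ∂f/∂v = -12v(v + 1) = 0 at v ∈ {-1, 0}.
The Hessian is diagonal: diag(f_uu, f_vv). Second derivatives: f_uu(0)=4; f_vv(-1)=12, f_vv(0)=-12.
Saddle points occur where the two diagonal entries have opposite signs: (0, 0). Count: 1.

1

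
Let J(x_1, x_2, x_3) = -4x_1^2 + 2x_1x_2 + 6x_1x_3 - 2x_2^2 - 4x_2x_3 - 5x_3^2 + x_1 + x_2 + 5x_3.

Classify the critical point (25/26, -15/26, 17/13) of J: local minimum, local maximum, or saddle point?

local maximum

The Hessian is constant: H = [[-8, 2, 6], [2, -4, -4], [6, -4, -10]].
Leading principal minors: Δ₁ = -8, Δ₂ = 28, Δ₃ = -104.
The minors alternate sign starting negative (−, +, −), so H is negative definite: a local maximum.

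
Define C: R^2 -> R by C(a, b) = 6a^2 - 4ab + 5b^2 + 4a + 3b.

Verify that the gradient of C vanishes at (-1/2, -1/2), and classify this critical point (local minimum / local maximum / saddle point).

∇C = (12a - 4b + 4, -4a + 10b + 3); substituting (-1/2, -1/2) gives ∇C = (0, 0), so (-1/2, -1/2) is indeed a critical point.
The Hessian of C is constant: H = [[12, -4], [-4, 10]].
det(H) = 12·10 − (-4)² = 104.
det(H) > 0 and tr(H) = 22 > 0, so H is positive definite and the point is a local minimum.

local minimum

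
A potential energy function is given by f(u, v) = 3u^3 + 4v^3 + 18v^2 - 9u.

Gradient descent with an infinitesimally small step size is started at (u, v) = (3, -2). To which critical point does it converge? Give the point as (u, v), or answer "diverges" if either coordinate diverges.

f is separable, so gradient descent decouples: u follows -∂f/∂u, v follows -∂f/∂v.
∂f/∂u = 9(u - 1)(u + 1); at u=3 this is 72, so u decreases.
∂f/∂v = 12v(v + 3); at v=-2 this is -24, so v increases.
u converges to its nearest critical value 1 (a local min of the u-part); v converges to 0. The iterate converges to (1, 0).

(1, 0)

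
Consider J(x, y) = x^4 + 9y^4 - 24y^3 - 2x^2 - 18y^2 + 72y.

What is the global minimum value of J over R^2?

-58

J(x,y) separates as P(x) + Q(y), so its minimum is min P + min Q.
P'(x) = 4x(x - 1)(x + 1) vanishes at x ∈ {-1, 0, 1}; Q'(y) = 36(y - 2)(y - 1)(y + 1) vanishes at y ∈ {-1, 1, 2}.
Local minima of P (where P''>0): P(-1)=-1, P(1)=-1. Local minima of Q: Q(-1)=-57, Q(2)=24.
So the global minimum of J is P(-1) + Q(-1) = -1 − 57 = -58, attained at (-1, -1).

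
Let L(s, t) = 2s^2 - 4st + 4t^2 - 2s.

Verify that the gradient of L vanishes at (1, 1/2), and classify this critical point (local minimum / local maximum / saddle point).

local minimum

∇L = (4s - 4t - 2, -4s + 8t); substituting (1, 1/2) gives ∇L = (0, 0), so (1, 1/2) is indeed a critical point.
The Hessian of L is constant: H = [[4, -4], [-4, 8]].
det(H) = 4·8 − (-4)² = 16.
det(H) > 0 and tr(H) = 12 > 0, so H is positive definite and the point is a local minimum.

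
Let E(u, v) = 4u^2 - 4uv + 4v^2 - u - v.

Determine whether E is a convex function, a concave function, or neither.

convex

E is quadratic, so its Hessian is the constant matrix H = [[8, -4], [-4, 8]].
det(H) = 48, tr(H) = 16.
det(H) > 0 and tr(H) > 0, so H is positive definite everywhere: convex.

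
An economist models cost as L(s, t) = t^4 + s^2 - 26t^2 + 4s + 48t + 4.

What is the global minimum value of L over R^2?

L(s,t) separates as P(s) + Q(t) + 4, so its minimum is min P + min Q + 4.
P'(s) = 2s + 4 vanishes at s ∈ {-2}; Q'(t) = 4(t - 3)(t - 1)(t + 4) vanishes at t ∈ {-4, 1, 3}.
Local minima of P (where P''>0): P(-2)=-4. Local minima of Q: Q(-4)=-352, Q(3)=-9.
So the global minimum of L is P(-2) + Q(-4) + 4 = -4 − 352 + 4 = -352, attained at (-2, -4).

-352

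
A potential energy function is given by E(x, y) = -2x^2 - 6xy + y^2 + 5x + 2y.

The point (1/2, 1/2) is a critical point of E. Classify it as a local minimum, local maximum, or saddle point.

saddle point

The Hessian of E is constant: H = [[-4, -6], [-6, 2]].
det(H) = (-4)·2 − (-6)² = -44.
Since det(H) < 0, H is indefinite and the critical point is a saddle point.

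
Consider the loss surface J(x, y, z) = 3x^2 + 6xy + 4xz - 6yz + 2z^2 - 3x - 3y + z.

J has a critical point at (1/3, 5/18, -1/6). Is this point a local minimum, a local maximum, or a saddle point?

saddle point

The Hessian is constant: H = [[6, 6, 4], [6, 0, -6], [4, -6, 4]].
Leading principal minors: Δ₁ = 6, Δ₂ = -36, Δ₃ = -648.
The minors fit neither the all-positive nor the alternating-sign pattern, so H is indefinite: a saddle point.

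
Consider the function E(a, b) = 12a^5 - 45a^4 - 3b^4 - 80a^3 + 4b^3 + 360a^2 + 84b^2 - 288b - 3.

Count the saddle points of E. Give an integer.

E separates as a function of a plus a function of b, so ∇E=0 decouples.
∂E/∂a = 60a(a - 3)(a - 2)(a + 2) = 0 at a ∈ {-2, 0, 2, 3}; ∂E/∂b = -12(b - 3)(b - 2)(b + 4) = 0 at b ∈ {-4, 2, 3}.
The Hessian is diagonal: diag(E_aa, E_bb). Second derivatives: E_aa(-2)=-2400, E_aa(0)=720, E_aa(2)=-480, E_aa(3)=900; E_bb(-4)=-504, E_bb(2)=72, E_bb(3)=-84.
Saddle points occur where the two diagonal entries have opposite signs: (-2, 2), (0, -4), (0, 3), (2, 2), (3, -4), (3, 3). Count: 6.

6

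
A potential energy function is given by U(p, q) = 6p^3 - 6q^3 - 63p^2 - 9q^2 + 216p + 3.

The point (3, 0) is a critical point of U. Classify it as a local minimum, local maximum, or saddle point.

The mixed partial ∂²U/∂p∂q is 0, so the Hessian at any point is diag(U_pp, U_qq) = diag(18(2p - 7), -18(2q + 1)).
At (3, 0): H = diag(-18, -18).
Both eigenvalues are negative, so H is negative definite: a local maximum.

local maximum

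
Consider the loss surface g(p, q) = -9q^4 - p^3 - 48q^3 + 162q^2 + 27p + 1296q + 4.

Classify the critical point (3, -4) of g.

local maximum

The mixed partial ∂²g/∂p∂q is 0, so the Hessian at any point is diag(g_pp, g_qq) = diag(-6p, 36(-3q^2 - 8q + 9)).
At (3, -4): H = diag(-18, -252).
Both eigenvalues are negative, so H is negative definite: a local maximum.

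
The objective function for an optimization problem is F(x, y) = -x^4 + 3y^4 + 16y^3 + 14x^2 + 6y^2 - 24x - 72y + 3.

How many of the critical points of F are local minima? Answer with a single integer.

F separates as a function of x plus a function of y, so ∇F=0 decouples.
∂F/∂x = -4(x - 2)(x - 1)(x + 3) = 0 at x ∈ {-3, 1, 2}; ∂F/∂y = 12(y - 1)(y + 2)(y + 3) = 0 at y ∈ {-3, -2, 1}.
The Hessian is diagonal: diag(F_xx, F_yy). Second derivatives: F_xx(-3)=-80, F_xx(1)=16, F_xx(2)=-20; F_yy(-3)=48, F_yy(-2)=-36, F_yy(1)=144.
Local minima occur where both diagonal entries positive: (1, -3), (1, 1). Count: 2.

2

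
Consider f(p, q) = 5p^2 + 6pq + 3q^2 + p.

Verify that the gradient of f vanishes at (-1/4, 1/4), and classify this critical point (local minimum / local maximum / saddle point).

local minimum

∇f = (10p + 6q + 1, 6p + 6q); substituting (-1/4, 1/4) gives ∇f = (0, 0), so (-1/4, 1/4) is indeed a critical point.
The Hessian of f is constant: H = [[10, 6], [6, 6]].
det(H) = 10·6 − 6² = 24.
det(H) > 0 and tr(H) = 16 > 0, so H is positive definite and the point is a local minimum.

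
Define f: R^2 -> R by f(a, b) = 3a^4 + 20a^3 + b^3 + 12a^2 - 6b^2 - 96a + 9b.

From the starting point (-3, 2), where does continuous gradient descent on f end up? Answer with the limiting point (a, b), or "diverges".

f is separable, so gradient descent decouples: a follows -∂f/∂a, b follows -∂f/∂b.
∂f/∂a = 12(a - 1)(a + 2)(a + 4); at a=-3 this is 48, so a decreases.
∂f/∂b = 3(b - 3)(b - 1); at b=2 this is -3, so b increases.
a converges to its nearest critical value -4 (a local min of the a-part); b converges to 3. The iterate converges to (-4, 3).

(-4, 3)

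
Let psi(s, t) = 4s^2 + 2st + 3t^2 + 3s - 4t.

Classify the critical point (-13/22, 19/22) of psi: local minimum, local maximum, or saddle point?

The Hessian of psi is constant: H = [[8, 2], [2, 6]].
det(H) = 8·6 − 2² = 44.
det(H) > 0 and tr(H) = 14 > 0, so H is positive definite and the point is a local minimum.

local minimum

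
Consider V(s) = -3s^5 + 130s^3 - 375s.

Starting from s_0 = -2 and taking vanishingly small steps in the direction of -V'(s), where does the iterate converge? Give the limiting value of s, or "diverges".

V'(s) = -15(s - 5)(s - 1)(s + 1)(s + 5), so V'(-2) = 945.
Gradient descent moves in the -V' direction, i.e. s is decreasing.
The nearest critical point in that direction is s = -5, where V'' = 3600 > 0 (a local minimum). The iterate converges there.

-5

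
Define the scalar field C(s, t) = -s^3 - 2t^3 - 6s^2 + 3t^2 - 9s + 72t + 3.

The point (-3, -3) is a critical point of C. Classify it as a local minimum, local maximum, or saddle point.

The mixed partial ∂²C/∂s∂t is 0, so the Hessian at any point is diag(C_ss, C_tt) = diag(-6(s + 2), 6(-2t + 1)).
At (-3, -3): H = diag(6, 42).
Both eigenvalues are positive, so H is positive definite: a local minimum.

local minimum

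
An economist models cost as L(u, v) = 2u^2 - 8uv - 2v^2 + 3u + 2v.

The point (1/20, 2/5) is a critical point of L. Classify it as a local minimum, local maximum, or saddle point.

The Hessian of L is constant: H = [[4, -8], [-8, -4]].
det(H) = 4·(-4) − (-8)² = -80.
Since det(H) < 0, H is indefinite and the critical point is a saddle point.

saddle point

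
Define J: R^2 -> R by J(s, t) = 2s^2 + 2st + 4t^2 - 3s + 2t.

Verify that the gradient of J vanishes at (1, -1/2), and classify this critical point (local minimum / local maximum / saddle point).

∇J = (4s + 2t - 3, 2s + 8t + 2); substituting (1, -1/2) gives ∇J = (0, 0), so (1, -1/2) is indeed a critical point.
The Hessian of J is constant: H = [[4, 2], [2, 8]].
det(H) = 4·8 − 2² = 28.
det(H) > 0 and tr(H) = 12 > 0, so H is positive definite and the point is a local minimum.

local minimum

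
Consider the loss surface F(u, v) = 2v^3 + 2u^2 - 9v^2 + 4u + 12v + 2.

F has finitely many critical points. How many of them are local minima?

1

F separates as a function of u plus a function of v, so ∇F=0 decouples.
∂F/∂u = 4(u + 1) = 0 at u ∈ {-1}; ∂F/∂v = 6(v - 2)(v - 1) = 0 at v ∈ {1, 2}.
The Hessian is diagonal: diag(F_uu, F_vv). Second derivatives: F_uu(-1)=4; F_vv(1)=-6, F_vv(2)=6.
Local minima occur where both diagonal entries positive: (-1, 2). Count: 1.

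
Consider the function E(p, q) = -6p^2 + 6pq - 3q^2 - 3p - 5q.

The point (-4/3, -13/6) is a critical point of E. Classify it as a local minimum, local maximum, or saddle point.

local maximum

The Hessian of E is constant: H = [[-12, 6], [6, -6]].
det(H) = (-12)·(-6) − 6² = 36.
det(H) > 0 and tr(H) = -18 < 0, so H is negative definite and the point is a local maximum.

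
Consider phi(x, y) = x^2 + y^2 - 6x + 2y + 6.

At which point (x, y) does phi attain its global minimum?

phi(x,y) separates as P(x) + Q(y) + 6, so its minimum is min P + min Q + 6.
P'(x) = 2x - 6 vanishes at x ∈ {3}; Q'(y) = 2y + 2 vanishes at y ∈ {-1}.
Local minima of P (where P''>0): P(3)=-9. Local minima of Q: Q(-1)=-1.
So the global minimum of phi is P(3) + Q(-1) + 6 = -9 − 1 + 6 = -4, attained at (3, -1).

(3, -1)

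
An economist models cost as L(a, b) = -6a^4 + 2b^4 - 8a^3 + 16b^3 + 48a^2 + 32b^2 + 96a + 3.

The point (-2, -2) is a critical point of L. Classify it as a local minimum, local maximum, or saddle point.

local maximum

The mixed partial ∂²L/∂a∂b is 0, so the Hessian at any point is diag(L_aa, L_bb) = diag(24(-3a^2 - 2a + 4), 8(3b^2 + 12b + 8)).
At (-2, -2): H = diag(-96, -32).
Both eigenvalues are negative, so H is negative definite: a local maximum.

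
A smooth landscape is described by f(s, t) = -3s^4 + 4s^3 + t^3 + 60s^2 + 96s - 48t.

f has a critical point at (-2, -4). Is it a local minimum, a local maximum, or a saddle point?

local maximum

The mixed partial ∂²f/∂s∂t is 0, so the Hessian at any point is diag(f_ss, f_tt) = diag(12(-3s^2 + 2s + 10), 6t).
At (-2, -4): H = diag(-72, -24).
Both eigenvalues are negative, so H is negative definite: a local maximum.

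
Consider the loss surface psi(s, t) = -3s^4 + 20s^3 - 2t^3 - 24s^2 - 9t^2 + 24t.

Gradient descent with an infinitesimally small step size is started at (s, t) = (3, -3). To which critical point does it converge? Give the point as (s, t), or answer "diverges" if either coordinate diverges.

(1, -4)

psi is separable, so gradient descent decouples: s follows -∂psi/∂s, t follows -∂psi/∂t.
∂psi/∂s = -12s(s - 4)(s - 1); at s=3 this is 72, so s decreases.
∂psi/∂t = -6(t - 1)(t + 4); at t=-3 this is 24, so t decreases.
s converges to its nearest critical value 1 (a local min of the s-part); t converges to -4. The iterate converges to (1, -4).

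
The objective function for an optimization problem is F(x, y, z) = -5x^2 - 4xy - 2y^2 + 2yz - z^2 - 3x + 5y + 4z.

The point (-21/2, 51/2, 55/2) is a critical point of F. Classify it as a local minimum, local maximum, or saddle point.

The Hessian is constant: H = [[-10, -4, 0], [-4, -4, 2], [0, 2, -2]].
Leading principal minors: Δ₁ = -10, Δ₂ = 24, Δ₃ = -8.
The minors alternate sign starting negative (−, +, −), so H is negative definite: a local maximum.

local maximum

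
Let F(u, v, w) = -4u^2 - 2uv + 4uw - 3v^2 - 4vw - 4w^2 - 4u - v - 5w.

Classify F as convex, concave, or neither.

concave

F is quadratic, so its Hessian is the constant matrix H = [[-8, -2, 4], [-2, -6, -4], [4, -4, -8]].
Leading principal minors: -8, 44, -64.
Signs alternate −, +, − ⇒ H ≺ 0 ⇒ concave.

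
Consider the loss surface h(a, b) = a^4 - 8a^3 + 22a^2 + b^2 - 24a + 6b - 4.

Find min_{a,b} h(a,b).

-22

h(a,b) separates as P(a) + Q(b) − 4, so its minimum is min P + min Q − 4.
P'(a) = 4(a - 3)(a - 2)(a - 1) vanishes at a ∈ {1, 2, 3}; Q'(b) = 2b + 6 vanishes at b ∈ {-3}.
Local minima of P (where P''>0): P(1)=-9, P(3)=-9. Local minima of Q: Q(-3)=-9.
So the global minimum of h is P(1) + Q(-3) − 4 = -9 − 9 − 4 = -22, attained at (1, -3).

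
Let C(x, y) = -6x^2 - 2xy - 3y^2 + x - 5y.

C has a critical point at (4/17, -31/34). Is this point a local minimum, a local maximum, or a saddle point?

local maximum

The Hessian of C is constant: H = [[-12, -2], [-2, -6]].
det(H) = (-12)·(-6) − (-2)² = 68.
det(H) > 0 and tr(H) = -18 < 0, so H is negative definite and the point is a local maximum.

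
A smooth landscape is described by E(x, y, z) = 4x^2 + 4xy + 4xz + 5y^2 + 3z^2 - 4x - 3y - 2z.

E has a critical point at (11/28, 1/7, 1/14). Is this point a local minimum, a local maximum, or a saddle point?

The Hessian is constant: H = [[8, 4, 4], [4, 10, 0], [4, 0, 6]].
Leading principal minors: Δ₁ = 8, Δ₂ = 64, Δ₃ = 224.
All leading minors are positive, so H is positive definite: a local minimum.

local minimum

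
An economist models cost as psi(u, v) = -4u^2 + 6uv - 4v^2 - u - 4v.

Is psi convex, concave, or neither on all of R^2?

psi is quadratic, so its Hessian is the constant matrix H = [[-8, 6], [6, -8]].
det(H) = 28, tr(H) = -16.
det(H) > 0 and tr(H) < 0, so H is negative definite everywhere: concave.

concave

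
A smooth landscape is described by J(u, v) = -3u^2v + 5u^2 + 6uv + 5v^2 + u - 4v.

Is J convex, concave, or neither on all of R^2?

neither

The term -3u^2v is cubic, so the Hessian is not constant.
∂²J/∂u² = -6v + 10, which takes both signs as v varies (negative for sufficiently large v). A diagonal entry of the Hessian changing sign means the Hessian is neither positive- nor negative-semidefinite on all of R^2.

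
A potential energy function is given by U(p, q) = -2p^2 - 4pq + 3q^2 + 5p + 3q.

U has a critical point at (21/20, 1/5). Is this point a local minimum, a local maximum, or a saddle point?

saddle point

The Hessian of U is constant: H = [[-4, -4], [-4, 6]].
det(H) = (-4)·6 − (-4)² = -40.
Since det(H) < 0, H is indefinite and the critical point is a saddle point.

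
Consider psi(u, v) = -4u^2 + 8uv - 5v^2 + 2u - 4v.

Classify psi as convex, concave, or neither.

concave

psi is quadratic, so its Hessian is the constant matrix H = [[-8, 8], [8, -10]].
det(H) = 16, tr(H) = -18.
det(H) > 0 and tr(H) < 0, so H is negative definite everywhere: concave.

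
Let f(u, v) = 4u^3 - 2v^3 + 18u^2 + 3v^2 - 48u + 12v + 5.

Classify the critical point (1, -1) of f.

local minimum

The mixed partial ∂²f/∂u∂v is 0, so the Hessian at any point is diag(f_uu, f_vv) = diag(12(2u + 3), 6(-2v + 1)).
At (1, -1): H = diag(60, 18).
Both eigenvalues are positive, so H is positive definite: a local minimum.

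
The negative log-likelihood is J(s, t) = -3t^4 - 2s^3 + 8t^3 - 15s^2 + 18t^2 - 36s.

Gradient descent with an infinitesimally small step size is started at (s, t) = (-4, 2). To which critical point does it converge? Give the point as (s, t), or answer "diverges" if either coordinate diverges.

J is separable, so gradient descent decouples: s follows -∂J/∂s, t follows -∂J/∂t.
∂J/∂s = -6(s + 2)(s + 3); at s=-4 this is -12, so s increases.
∂J/∂t = -12t(t - 3)(t + 1); at t=2 this is 72, so t decreases.
s converges to its nearest critical value -3 (a local min of the s-part); t converges to 0. The iterate converges to (-3, 0).

(-3, 0)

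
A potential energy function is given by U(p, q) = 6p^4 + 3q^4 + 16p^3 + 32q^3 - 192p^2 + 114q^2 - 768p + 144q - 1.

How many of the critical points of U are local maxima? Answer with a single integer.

U separates as a function of p plus a function of q, so ∇U=0 decouples.
∂U/∂p = 24(p - 4)(p + 2)(p + 4) = 0 at p ∈ {-4, -2, 4}; ∂U/∂q = 12(q + 1)(q + 3)(q + 4) = 0 at q ∈ {-4, -3, -1}.
The Hessian is diagonal: diag(U_pp, U_qq). Second derivatives: U_pp(-4)=384, U_pp(-2)=-288, U_pp(4)=1152; U_qq(-4)=36, U_qq(-3)=-24, U_qq(-1)=72.
Local maxima occur where both diagonal entries negative: (-2, -3). Count: 1.

1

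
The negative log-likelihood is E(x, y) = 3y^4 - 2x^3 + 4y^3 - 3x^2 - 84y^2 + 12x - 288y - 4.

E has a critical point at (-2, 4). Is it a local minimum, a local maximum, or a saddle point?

The mixed partial ∂²E/∂x∂y is 0, so the Hessian at any point is diag(E_xx, E_yy) = diag(-6(2x + 1), 12(3y^2 + 2y - 14)).
At (-2, 4): H = diag(18, 504).
Both eigenvalues are positive, so H is positive definite: a local minimum.

local minimum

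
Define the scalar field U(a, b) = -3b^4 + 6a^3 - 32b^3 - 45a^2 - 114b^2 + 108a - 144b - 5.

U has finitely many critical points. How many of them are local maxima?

U separates as a function of a plus a function of b, so ∇U=0 decouples.
∂U/∂a = 18(a - 3)(a - 2) = 0 at a ∈ {2, 3}; ∂U/∂b = -12(b + 1)(b + 3)(b + 4) = 0 at b ∈ {-4, -3, -1}.
The Hessian is diagonal: diag(U_aa, U_bb). Second derivatives: U_aa(2)=-18, U_aa(3)=18; U_bb(-4)=-36, U_bb(-3)=24, U_bb(-1)=-72.
Local maxima occur where both diagonal entries negative: (2, -4), (2, -1). Count: 2.

2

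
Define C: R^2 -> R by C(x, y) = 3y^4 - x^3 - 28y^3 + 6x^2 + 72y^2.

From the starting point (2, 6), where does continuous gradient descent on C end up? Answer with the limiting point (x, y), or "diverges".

C is separable, so gradient descent decouples: x follows -∂C/∂x, y follows -∂C/∂y.
∂C/∂x = -3x(x - 4); at x=2 this is 12, so x decreases.
∂C/∂y = 12y(y - 4)(y - 3); at y=6 this is 432, so y decreases.
x converges to its nearest critical value 0 (a local min of the x-part); y converges to 4. The iterate converges to (0, 4).

(0, 4)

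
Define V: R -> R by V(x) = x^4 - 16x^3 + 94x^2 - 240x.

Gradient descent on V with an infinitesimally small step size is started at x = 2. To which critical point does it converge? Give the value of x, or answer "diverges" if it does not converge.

3

V'(x) = 4(x - 5)(x - 4)(x - 3), so V'(2) = -24.
Gradient descent moves in the -V' direction, i.e. x is increasing.
The nearest critical point in that direction is x = 3, where V'' = 8 > 0 (a local minimum). The iterate converges there.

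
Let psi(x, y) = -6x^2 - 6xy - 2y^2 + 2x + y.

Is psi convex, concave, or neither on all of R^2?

psi is quadratic, so its Hessian is the constant matrix H = [[-12, -6], [-6, -4]].
det(H) = 12, tr(H) = -16.
det(H) > 0 and tr(H) < 0, so H is negative definite everywhere: concave.

concave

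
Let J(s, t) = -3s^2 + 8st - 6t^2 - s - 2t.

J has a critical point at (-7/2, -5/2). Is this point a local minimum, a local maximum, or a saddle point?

local maximum

The Hessian of J is constant: H = [[-6, 8], [8, -12]].
det(H) = (-6)·(-12) − 8² = 8.
det(H) > 0 and tr(H) = -18 < 0, so H is negative definite and the point is a local maximum.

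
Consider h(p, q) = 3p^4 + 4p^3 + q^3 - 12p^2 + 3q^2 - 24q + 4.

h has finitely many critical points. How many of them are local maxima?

1

h separates as a function of p plus a function of q, so ∇h=0 decouples.
∂h/∂p = 12p(p - 1)(p + 2) = 0 at p ∈ {-2, 0, 1}; ∂h/∂q = 3(q - 2)(q + 4) = 0 at q ∈ {-4, 2}.
The Hessian is diagonal: diag(h_pp, h_qq). Second derivatives: h_pp(-2)=72, h_pp(0)=-24, h_pp(1)=36; h_qq(-4)=-18, h_qq(2)=18.
Local maxima occur where both diagonal entries negative: (0, -4). Count: 1.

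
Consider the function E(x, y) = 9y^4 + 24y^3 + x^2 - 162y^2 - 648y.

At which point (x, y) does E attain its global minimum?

(0, 3)

E(x,y) separates as P(x) + Q(y), so its minimum is min P + min Q.
P'(x) = 2x vanishes at x ∈ {0}; Q'(y) = 36(y - 3)(y + 2)(y + 3) vanishes at y ∈ {-3, -2, 3}.
Local minima of P (where P''>0): P(0)=0. Local minima of Q: Q(-3)=567, Q(3)=-2025.
So the global minimum of E is P(0) + Q(3) = 0 − 2025 = -2025, attained at (0, 3).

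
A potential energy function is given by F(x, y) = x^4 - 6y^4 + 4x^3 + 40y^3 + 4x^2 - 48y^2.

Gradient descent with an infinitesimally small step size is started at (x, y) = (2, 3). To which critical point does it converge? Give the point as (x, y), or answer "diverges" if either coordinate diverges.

(0, 1)

F is separable, so gradient descent decouples: x follows -∂F/∂x, y follows -∂F/∂y.
∂F/∂x = 4x(x + 1)(x + 2); at x=2 this is 96, so x decreases.
∂F/∂y = -24y(y - 4)(y - 1); at y=3 this is 144, so y decreases.
x converges to its nearest critical value 0 (a local min of the x-part); y converges to 1. The iterate converges to (0, 1).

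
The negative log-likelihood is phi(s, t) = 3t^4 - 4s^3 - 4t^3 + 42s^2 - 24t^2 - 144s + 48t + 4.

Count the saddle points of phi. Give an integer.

phi separates as a function of s plus a function of t, so ∇phi=0 decouples.
∂phi/∂s = -12(s - 4)(s - 3) = 0 at s ∈ {3, 4}; ∂phi/∂t = 12(t - 2)(t - 1)(t + 2) = 0 at t ∈ {-2, 1, 2}.
The Hessian is diagonal: diag(phi_ss, phi_tt). Second derivatives: phi_ss(3)=12, phi_ss(4)=-12; phi_tt(-2)=144, phi_tt(1)=-36, phi_tt(2)=48.
Saddle points occur where the two diagonal entries have opposite signs: (3, 1), (4, -2), (4, 2). Count: 3.

3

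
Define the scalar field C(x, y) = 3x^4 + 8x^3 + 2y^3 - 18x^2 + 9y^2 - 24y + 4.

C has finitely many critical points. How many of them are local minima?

2

C separates as a function of x plus a function of y, so ∇C=0 decouples.
∂C/∂x = 12x(x - 1)(x + 3) = 0 at x ∈ {-3, 0, 1}; ∂C/∂y = 6(y - 1)(y + 4) = 0 at y ∈ {-4, 1}.
The Hessian is diagonal: diag(C_xx, C_yy). Second derivatives: C_xx(-3)=144, C_xx(0)=-36, C_xx(1)=48; C_yy(-4)=-30, C_yy(1)=30.
Local minima occur where both diagonal entries positive: (-3, 1), (1, 1). Count: 2.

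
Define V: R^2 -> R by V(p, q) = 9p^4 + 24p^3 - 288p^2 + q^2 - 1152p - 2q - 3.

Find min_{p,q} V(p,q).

V(p,q) separates as A(p) + B(q) − 3, so its minimum is min A + min B − 3.
A'(p) = 36(p - 4)(p + 2)(p + 4) vanishes at p ∈ {-4, -2, 4}; B'(q) = 2q - 2 vanishes at q ∈ {1}.
Local minima of A (where A''>0): A(-4)=768, A(4)=-5376. Local minima of B: B(1)=-1.
So the global minimum of V is A(4) + B(1) − 3 = -5376 − 1 − 3 = -5380, attained at (4, 1).

-5380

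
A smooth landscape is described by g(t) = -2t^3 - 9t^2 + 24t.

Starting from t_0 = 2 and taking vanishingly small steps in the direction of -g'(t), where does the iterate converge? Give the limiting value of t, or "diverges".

diverges

g'(t) = -6(t - 1)(t + 4), so g'(2) = -36.
Gradient descent moves in the -g' direction, i.e. t is increasing.
There is no critical point above t=2, and g' keeps the same sign, so the iterate runs off to +∞.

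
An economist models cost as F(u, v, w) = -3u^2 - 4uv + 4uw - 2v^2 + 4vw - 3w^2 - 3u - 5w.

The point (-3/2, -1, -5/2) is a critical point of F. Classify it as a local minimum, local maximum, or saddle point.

The Hessian is constant: H = [[-6, -4, 4], [-4, -4, 4], [4, 4, -6]].
Leading principal minors: Δ₁ = -6, Δ₂ = 8, Δ₃ = -16.
The minors alternate sign starting negative (−, +, −), so H is negative definite: a local maximum.

local maximum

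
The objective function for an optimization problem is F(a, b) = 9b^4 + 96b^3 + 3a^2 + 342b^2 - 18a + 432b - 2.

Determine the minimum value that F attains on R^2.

-206

F(a,b) separates as P(a) + Q(b) − 2, so its minimum is min P + min Q − 2.
P'(a) = 6a - 18 vanishes at a ∈ {3}; Q'(b) = 36(b + 1)(b + 3)(b + 4) vanishes at b ∈ {-4, -3, -1}.
Local minima of P (where P''>0): P(3)=-27. Local minima of Q: Q(-4)=-96, Q(-1)=-177.
So the global minimum of F is P(3) + Q(-1) − 2 = -27 − 177 − 2 = -206, attained at (3, -1).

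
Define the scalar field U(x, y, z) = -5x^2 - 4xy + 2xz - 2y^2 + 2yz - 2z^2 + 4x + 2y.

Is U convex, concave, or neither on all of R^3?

U is quadratic, so its Hessian is the constant matrix H = [[-10, -4, 2], [-4, -4, 2], [2, 2, -4]].
Leading principal minors: -10, 24, -72.
Signs alternate −, +, − ⇒ H ≺ 0 ⇒ concave.

concave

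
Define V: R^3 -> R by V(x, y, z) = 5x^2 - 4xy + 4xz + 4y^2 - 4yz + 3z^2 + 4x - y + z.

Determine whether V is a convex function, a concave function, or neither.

V is quadratic, so its Hessian is the constant matrix H = [[10, -4, 4], [-4, 8, -4], [4, -4, 6]].
Leading principal minors: 10, 64, 224.
All positive ⇒ H ≻ 0 ⇒ convex.

convex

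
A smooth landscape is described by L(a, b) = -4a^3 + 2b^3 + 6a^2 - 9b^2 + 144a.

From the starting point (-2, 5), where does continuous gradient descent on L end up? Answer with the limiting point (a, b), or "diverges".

(-3, 3)

L is separable, so gradient descent decouples: a follows -∂L/∂a, b follows -∂L/∂b.
∂L/∂a = -12(a - 4)(a + 3); at a=-2 this is 72, so a decreases.
∂L/∂b = 6b(b - 3); at b=5 this is 60, so b decreases.
a converges to its nearest critical value -3 (a local min of the a-part); b converges to 3. The iterate converges to (-3, 3).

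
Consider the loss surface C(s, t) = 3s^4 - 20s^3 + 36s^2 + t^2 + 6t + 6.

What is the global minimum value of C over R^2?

C(s,t) separates as P(s) + Q(t) + 6, so its minimum is min P + min Q + 6.
P'(s) = 12s(s - 3)(s - 2) vanishes at s ∈ {0, 2, 3}; Q'(t) = 2(t + 3) vanishes at t ∈ {-3}.
Local minima of P (where P''>0): P(0)=0, P(3)=27. Local minima of Q: Q(-3)=-9.
So the global minimum of C is P(0) + Q(-3) + 6 = 0 − 9 + 6 = -3, attained at (0, -3).

-3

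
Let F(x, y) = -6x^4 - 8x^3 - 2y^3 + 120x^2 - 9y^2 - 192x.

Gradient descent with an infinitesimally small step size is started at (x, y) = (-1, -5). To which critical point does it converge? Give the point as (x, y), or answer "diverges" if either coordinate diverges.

(1, -3)

F is separable, so gradient descent decouples: x follows -∂F/∂x, y follows -∂F/∂y.
∂F/∂x = -24(x - 2)(x - 1)(x + 4); at x=-1 this is -432, so x increases.
∂F/∂y = -6y(y + 3); at y=-5 this is -60, so y increases.
x converges to its nearest critical value 1 (a local min of the x-part); y converges to -3. The iterate converges to (1, -3).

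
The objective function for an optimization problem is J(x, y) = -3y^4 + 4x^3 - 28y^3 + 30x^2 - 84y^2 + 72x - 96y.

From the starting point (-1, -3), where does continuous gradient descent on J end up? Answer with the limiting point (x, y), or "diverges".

J is separable, so gradient descent decouples: x follows -∂J/∂x, y follows -∂J/∂y.
∂J/∂x = 12(x + 2)(x + 3); at x=-1 this is 24, so x decreases.
∂J/∂y = -12(y + 1)(y + 2)(y + 4); at y=-3 this is -24, so y increases.
x converges to its nearest critical value -2 (a local min of the x-part); y converges to -2. The iterate converges to (-2, -2).

(-2, -2)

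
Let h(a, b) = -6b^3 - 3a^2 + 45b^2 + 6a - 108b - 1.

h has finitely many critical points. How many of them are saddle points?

1

h separates as a function of a plus a function of b, so ∇h=0 decouples.
∂h/∂a = -6(a - 1) = 0 at a ∈ {1}; ∂h/∂b = -18(b - 3)(b - 2) = 0 at b ∈ {2, 3}.
The Hessian is diagonal: diag(h_aa, h_bb). Second derivatives: h_aa(1)=-6; h_bb(2)=18, h_bb(3)=-18.
Saddle points occur where the two diagonal entries have opposite signs: (1, 2). Count: 1.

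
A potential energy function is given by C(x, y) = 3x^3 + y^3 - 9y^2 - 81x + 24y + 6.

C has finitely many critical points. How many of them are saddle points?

C separates as a function of x plus a function of y, so ∇C=0 decouples.
∂C/∂x = 9(x - 3)(x + 3) = 0 at x ∈ {-3, 3}; ∂C/∂y = 3(y - 4)(y - 2) = 0 at y ∈ {2, 4}.
The Hessian is diagonal: diag(C_xx, C_yy). Second derivatives: C_xx(-3)=-54, C_xx(3)=54; C_yy(2)=-6, C_yy(4)=6.
Saddle points occur where the two diagonal entries have opposite signs: (-3, 4), (3, 2). Count: 2.

2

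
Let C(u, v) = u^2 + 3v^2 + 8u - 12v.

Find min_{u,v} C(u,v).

C(u,v) separates as P(u) + Q(v), so its minimum is min P + min Q.
P'(u) = 2u + 8 vanishes at u ∈ {-4}; Q'(v) = 6v - 12 vanishes at v ∈ {2}.
Local minima of P (where P''>0): P(-4)=-16. Local minima of Q: Q(2)=-12.
So the global minimum of C is P(-4) + Q(2) = -16 − 12 = -28, attained at (-4, 2).

-28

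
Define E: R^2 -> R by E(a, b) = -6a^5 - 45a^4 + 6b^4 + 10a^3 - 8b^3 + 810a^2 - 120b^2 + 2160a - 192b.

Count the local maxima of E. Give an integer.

E separates as a function of a plus a function of b, so ∇E=0 decouples.
∂E/∂a = -30(a - 3)(a + 2)(a + 3)(a + 4) = 0 at a ∈ {-4, -3, -2, 3}; ∂E/∂b = 24(b - 4)(b + 1)(b + 2) = 0 at b ∈ {-2, -1, 4}.
The Hessian is diagonal: diag(E_aa, E_bb). Second derivatives: E_aa(-4)=420, E_aa(-3)=-180, E_aa(-2)=300, E_aa(3)=-6300; E_bb(-2)=144, E_bb(-1)=-120, E_bb(4)=720.
Local maxima occur where both diagonal entries negative: (-3, -1), (3, -1). Count: 2.

2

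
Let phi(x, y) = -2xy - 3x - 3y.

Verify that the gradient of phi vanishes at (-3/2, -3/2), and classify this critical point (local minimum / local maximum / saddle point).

saddle point

∇phi = (-2y - 3, -2x - 3); substituting (-3/2, -3/2) gives ∇phi = (0, 0), so (-3/2, -3/2) is indeed a critical point.
The Hessian of phi is constant: H = [[0, -2], [-2, 0]].
det(H) = 0·0 − (-2)² = -4.
Since det(H) < 0, H is indefinite and the critical point is a saddle point.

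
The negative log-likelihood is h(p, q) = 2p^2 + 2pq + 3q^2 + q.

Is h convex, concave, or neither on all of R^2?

h is quadratic, so its Hessian is the constant matrix H = [[4, 2], [2, 6]].
det(H) = 20, tr(H) = 10.
det(H) > 0 and tr(H) > 0, so H is positive definite everywhere: convex.

convex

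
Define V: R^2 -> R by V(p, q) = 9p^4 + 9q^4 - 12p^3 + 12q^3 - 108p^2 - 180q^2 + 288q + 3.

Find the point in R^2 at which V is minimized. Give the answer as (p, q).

(3, -4)

V(p,q) separates as A(p) + B(q) + 3, so its minimum is min A + min B + 3.
A'(p) = 36p(p - 3)(p + 2) vanishes at p ∈ {-2, 0, 3}; B'(q) = 36(q - 2)(q - 1)(q + 4) vanishes at q ∈ {-4, 1, 2}.
Local minima of A (where A''>0): A(-2)=-192, A(3)=-567. Local minima of B: B(-4)=-2496, B(2)=96.
So the global minimum of V is A(3) + B(-4) + 3 = -567 − 2496 + 3 = -3060, attained at (3, -4).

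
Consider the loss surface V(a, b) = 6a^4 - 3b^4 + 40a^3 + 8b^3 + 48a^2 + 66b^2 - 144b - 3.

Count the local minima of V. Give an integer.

V separates as a function of a plus a function of b, so ∇V=0 decouples.
∂V/∂a = 24a(a + 1)(a + 4) = 0 at a ∈ {-4, -1, 0}; ∂V/∂b = -12(b - 4)(b - 1)(b + 3) = 0 at b ∈ {-3, 1, 4}.
The Hessian is diagonal: diag(V_aa, V_bb). Second derivatives: V_aa(-4)=288, V_aa(-1)=-72, V_aa(0)=96; V_bb(-3)=-336, V_bb(1)=144, V_bb(4)=-252.
Local minima occur where both diagonal entries positive: (-4, 1), (0, 1). Count: 2.

2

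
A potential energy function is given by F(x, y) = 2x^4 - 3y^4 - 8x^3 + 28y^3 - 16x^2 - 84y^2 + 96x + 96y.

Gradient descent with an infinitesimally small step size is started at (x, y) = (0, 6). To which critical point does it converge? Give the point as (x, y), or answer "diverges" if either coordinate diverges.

diverges

F is separable, so gradient descent decouples: x follows -∂F/∂x, y follows -∂F/∂y.
∂F/∂x = 8(x - 3)(x - 2)(x + 2); at x=0 this is 96, so x decreases.
∂F/∂y = -12(y - 4)(y - 2)(y - 1); at y=6 this is -480, so y increases.
The y-coordinate has no critical point in that direction and runs off to infinity.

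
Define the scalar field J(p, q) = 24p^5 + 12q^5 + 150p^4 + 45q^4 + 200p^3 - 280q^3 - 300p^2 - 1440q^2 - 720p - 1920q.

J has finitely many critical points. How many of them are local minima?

4

J separates as a function of p plus a function of q, so ∇J=0 decouples.
∂J/∂p = 120(p - 1)(p + 1)(p + 2)(p + 3) = 0 at p ∈ {-3, -2, -1, 1}; ∂J/∂q = 60(q - 4)(q + 1)(q + 2)(q + 4) = 0 at q ∈ {-4, -2, -1, 4}.
The Hessian is diagonal: diag(J_pp, J_qq). Second derivatives: J_pp(-3)=-960, J_pp(-2)=360, J_pp(-1)=-480, J_pp(1)=2880; J_qq(-4)=-2880, J_qq(-2)=720, J_qq(-1)=-900, J_qq(4)=14400.
Local minima occur where both diagonal entries positive: (-2, -2), (-2, 4), (1, -2), (1, 4). Count: 4.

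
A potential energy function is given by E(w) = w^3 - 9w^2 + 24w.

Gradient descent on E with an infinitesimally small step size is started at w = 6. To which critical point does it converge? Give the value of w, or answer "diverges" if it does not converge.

E'(w) = 3(w - 4)(w - 2), so E'(6) = 24.
Gradient descent moves in the -E' direction, i.e. w is decreasing.
The nearest critical point in that direction is w = 4, where E'' = 6 > 0 (a local minimum). The iterate converges there.

4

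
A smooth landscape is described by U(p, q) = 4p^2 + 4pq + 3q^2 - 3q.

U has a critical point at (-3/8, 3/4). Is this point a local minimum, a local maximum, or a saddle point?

The Hessian of U is constant: H = [[8, 4], [4, 6]].
det(H) = 8·6 − 4² = 32.
det(H) > 0 and tr(H) = 14 > 0, so H is positive definite and the point is a local minimum.

local minimum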